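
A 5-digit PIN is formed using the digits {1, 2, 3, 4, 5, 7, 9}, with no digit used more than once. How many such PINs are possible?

2520

This is a permutation of 5 out of 7: P(7,5) = 7!/2!.
7 × 6 × 5 × 4 × 3 = 2520.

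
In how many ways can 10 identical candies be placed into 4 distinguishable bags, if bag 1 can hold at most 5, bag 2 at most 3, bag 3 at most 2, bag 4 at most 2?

Ignoring the caps, the number of non-negative solutions to x_1+…+x_4 = 10 is C(13,3) = 286.
Subtract solutions that violate a single cap (substitute x_i' = x_i − (cap_i+1)): x_1 ≥ 6 gives C(7,3) = 35; x_2 ≥ 4 gives C(9,3) = 84; x_3 ≥ 3 gives C(10,3) = 120; x_4 ≥ 3 gives C(10,3) = 120. Together 359.
Add back pairs where two caps are both exceeded: 1 + 4 + 4 + 20 + 20 + 35 = 84.
Subtract triples: 0 + 0 + 0 + 1 = 1.
By inclusion–exclusion the count is 286 − 359 + 84 − 1 = 10.

10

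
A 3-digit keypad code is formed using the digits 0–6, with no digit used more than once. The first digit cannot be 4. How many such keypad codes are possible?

The first digit has 7−1 = 6 choices (anything except 4).
The remaining 2 digits are filled from the other 6 symbols without repetition: 6 × 5 = 30.
Total: 6 × 30 = 180.

180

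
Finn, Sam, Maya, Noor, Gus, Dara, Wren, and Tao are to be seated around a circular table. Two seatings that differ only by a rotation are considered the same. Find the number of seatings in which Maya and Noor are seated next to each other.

1440

Treat {Maya, Noor} as one unit (2 internal orders) and seat the resulting 7 units around the table: (6)! circular arrangements.
So 2 × (6)! = 2 × 720 = 1440.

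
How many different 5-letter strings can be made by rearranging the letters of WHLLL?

Letter multiplicities in WHLLL: H×1, L×3, W×1.
So there are 5! / (3!) = 20 distinguishable arrangements.

20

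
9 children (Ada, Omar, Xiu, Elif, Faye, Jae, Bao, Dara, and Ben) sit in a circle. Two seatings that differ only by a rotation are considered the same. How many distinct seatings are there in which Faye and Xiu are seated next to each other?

Glue Faye and Xiu into a block (2 internal orders). Seating 8 units around a circle gives (7)! arrangements.
So 2 × (7)! = 2 × 5040 = 10080.

10080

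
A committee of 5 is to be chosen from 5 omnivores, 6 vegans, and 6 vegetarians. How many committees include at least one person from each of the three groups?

Total 5-person selections from all 17: C(17,5) = 6188.
Selections missing a whole group: no omnivores → C(12,5) = 792; no vegans → C(11,5) = 462; no vegetarians → C(11,5) = 462.
Add back selections omitting two groups (i.e. drawn from a single group): C(5,5) + C(6,5) + C(6,5) = 13.
By inclusion–exclusion: 6188 − 1716 + 13 = 4485.

4485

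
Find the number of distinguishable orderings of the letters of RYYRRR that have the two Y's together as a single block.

5

Treat the 2 copies of Y as a single block. The multiset to arrange is then {YY, R, R, R, R}, 5 items in all.
That gives (5)!/(4!) = 5 arrangements.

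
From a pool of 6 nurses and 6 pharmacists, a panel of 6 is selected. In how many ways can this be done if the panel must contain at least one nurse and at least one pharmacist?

Total 6-person selections from all 12: C(12,6) = 924.
Selections missing a whole group: no nurses → C(6,6) = 1; no pharmacists → C(6,6) = 1.
Both groups omitted at once is impossible, so 924 − 2 = 922.

922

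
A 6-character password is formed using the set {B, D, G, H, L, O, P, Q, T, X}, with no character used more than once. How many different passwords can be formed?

This is a permutation of 6 out of 10: P(10,6) = 10!/4!.
10 × 9 × 8 × 7 × 6 × 5 = 151200.

151200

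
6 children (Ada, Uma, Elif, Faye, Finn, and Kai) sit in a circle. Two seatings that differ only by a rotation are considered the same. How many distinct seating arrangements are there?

Seat Ada anywhere (absorbing the rotational symmetry), then permute the other 5: (5)! = 120.

120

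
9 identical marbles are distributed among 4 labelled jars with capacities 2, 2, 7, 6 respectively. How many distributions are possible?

By stars and bars, unrestricted non-negative solutions to x_1+…+x_4 = 9 number C(9+3,3) = 220.
Subtract solutions that violate a single cap (substitute x_i' = x_i − (cap_i+1)): x_1 ≥ 3 gives C(9,3) = 84; x_2 ≥ 3 gives C(9,3) = 84; x_3 ≥ 8 gives C(4,3) = 4; x_4 ≥ 7 gives C(5,3) = 10. Together 182.
Add back pairs where two caps are both exceeded: 20 + 0 + 0 + 0 + 0 + 0 = 20.
By inclusion–exclusion the count is 220 − 182 + 20 = 58.

58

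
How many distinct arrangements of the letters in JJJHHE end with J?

With the last slot taken by J, it remains to arrange the other 5 letters (JJHHE).
Those 5 letters have H appearing twice and J appearing twice, giving (5)!/(2!·2!) = 30.

30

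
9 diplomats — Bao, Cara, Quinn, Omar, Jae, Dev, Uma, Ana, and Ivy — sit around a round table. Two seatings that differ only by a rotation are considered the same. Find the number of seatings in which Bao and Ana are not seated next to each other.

30240

Without the restriction there are (8)! = 40320 seatings.
Seatings with Bao beside Ana: treat them as a block with 2 internal orders, giving 2 × (7)! = 10080.
Subtracting, 40320 − 10080 = 30240.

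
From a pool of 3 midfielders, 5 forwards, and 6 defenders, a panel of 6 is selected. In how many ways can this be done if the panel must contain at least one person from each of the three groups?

With no constraint there are C(14,6) = 3003 possible selections.
Subtract selections that omit an entire group: no midfielders → C(11,6) = 462; no forwards → C(9,6) = 84; no defenders → C(8,6) = 28.
Add back selections omitting two groups (i.e. drawn from a single group): C(3,6) + C(5,6) + C(6,6) = 1.
By inclusion–exclusion: 3003 − 574 + 1 = 2430.

2430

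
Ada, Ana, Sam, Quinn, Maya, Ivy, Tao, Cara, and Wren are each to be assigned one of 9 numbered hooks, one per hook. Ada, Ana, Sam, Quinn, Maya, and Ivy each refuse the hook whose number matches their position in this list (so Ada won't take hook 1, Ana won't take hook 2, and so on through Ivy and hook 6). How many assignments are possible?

Let Aᵢ (for 1 ≤ i ≤ 6) be the placements that put person i in their forbidden hook. Any j of these fix j positions, leaving (9−j)! ways to fill the rest, and there are C(6,j) ways to pick which j.
By inclusion–exclusion, the number of valid placements is Σ_{j=0}^{6} (−1)^j C(6,j)·(9−j)!.
Computing: 362880 − 241920 + 75600 − 14400 + 1800 − 144 + 6 = 183822.

183822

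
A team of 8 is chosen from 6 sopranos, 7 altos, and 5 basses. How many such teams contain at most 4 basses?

Split by how many basses are chosen (0 through 4).
Sum: C(5,0)·C(13,8) + C(5,1)·C(13,7) + C(5,2)·C(13,6) + C(5,3)·C(13,5) + C(5,4)·C(13,4) = 1287 + 8580 + 17160 + 12870 + 3575 = 43472.

43472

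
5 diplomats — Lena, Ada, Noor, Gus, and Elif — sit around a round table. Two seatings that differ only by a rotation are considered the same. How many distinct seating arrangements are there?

24

Seat Lena anywhere (absorbing the rotational symmetry), then permute the other 4: (4)! = 24.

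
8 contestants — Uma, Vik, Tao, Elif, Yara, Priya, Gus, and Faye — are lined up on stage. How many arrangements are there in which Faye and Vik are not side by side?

There are 8! = 40320 arrangements in all. If Faye and Vik are adjacent, merging them into one block gives 2·(7)! = 10080 arrangements.
Complementary counting: 40320 − 10080 = 30240.

30240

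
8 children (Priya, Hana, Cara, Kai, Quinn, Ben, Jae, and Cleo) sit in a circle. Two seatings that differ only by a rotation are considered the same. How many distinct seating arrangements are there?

Fix one person's seat to break rotational symmetry; the remaining 7 people can be arranged in (7)! = 5040 ways.

5040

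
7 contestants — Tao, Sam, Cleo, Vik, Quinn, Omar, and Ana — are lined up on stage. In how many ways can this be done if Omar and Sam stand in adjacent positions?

1440

Glue Omar and Sam into one block (2 internal orders), leaving 6 units to arrange in a row.
So the count is 2·(6)! = 1440.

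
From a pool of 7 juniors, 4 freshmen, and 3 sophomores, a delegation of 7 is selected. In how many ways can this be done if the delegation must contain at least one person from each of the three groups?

Unrestricted: C(14,7) = 3432 ways to pick any 7 of the 14.
Selections missing a whole group: no juniors → C(7,7) = 1; no freshmen → C(10,7) = 120; no sophomores → C(11,7) = 330.
Add back selections omitting two groups (i.e. drawn from a single group): C(7,7) + C(4,7) + C(3,7) = 1.
By inclusion–exclusion: 3432 − 451 + 1 = 2982.

2982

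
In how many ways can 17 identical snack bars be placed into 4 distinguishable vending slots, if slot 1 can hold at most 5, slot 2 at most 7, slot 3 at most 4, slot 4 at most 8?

106

Without the upper bounds there are C(20,3) = 1140 ways to split 17 among 4 vending slots.
Subtract solutions that violate a single cap (substitute x_i' = x_i − (cap_i+1)): x_1 ≥ 6 gives C(14,3) = 364; x_2 ≥ 8 gives C(12,3) = 220; x_3 ≥ 5 gives C(15,3) = 455; x_4 ≥ 9 gives C(11,3) = 165. Together 1204.
Add back pairs where two caps are both exceeded: 20 + 84 + 10 + 35 + 1 + 20 = 170.
By inclusion–exclusion the count is 1140 − 1204 + 170 = 106.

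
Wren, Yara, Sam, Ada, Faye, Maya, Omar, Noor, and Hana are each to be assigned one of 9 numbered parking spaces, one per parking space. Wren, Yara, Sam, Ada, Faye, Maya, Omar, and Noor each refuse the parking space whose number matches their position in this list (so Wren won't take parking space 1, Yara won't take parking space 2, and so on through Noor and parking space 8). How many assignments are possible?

148329

Let Aᵢ (for 1 ≤ i ≤ 8) be the placements that put person i in their forbidden parking space. Any j of these fix j positions, leaving (9−j)! ways to fill the rest, and there are C(8,j) ways to pick which j.
By inclusion–exclusion, the number of valid placements is Σ_{j=0}^{8} (−1)^j C(8,j)·(9−j)!.
Computing: 362880 − 322560 + 141120 − 40320 + 8400 − 1344 + 168 − 16 + 1 = 148329.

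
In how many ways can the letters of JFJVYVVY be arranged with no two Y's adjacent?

Total arrangements of JFJVYVVY: 8!/(3!·2!·2!) = 1680.
Arrangements with the Y's together: treat YY as one letter, giving (7)!/(3!·2!) = 420.
Subtracting, 1680 − 420 = 1260 arrangements keep the Y's apart.

1260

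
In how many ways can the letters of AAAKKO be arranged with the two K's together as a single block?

20

Treat the 2 copies of K as a single block. The multiset to arrange is then {KK, A, A, A, O}, 5 items in all.
That gives (5)!/(3!) = 20 arrangements.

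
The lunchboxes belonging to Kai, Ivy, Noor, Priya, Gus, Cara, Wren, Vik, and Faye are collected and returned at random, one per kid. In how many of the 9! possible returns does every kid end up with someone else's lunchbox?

133496

Let Aᵢ be the assignments in which kid i gets their own lunchbox. We want the size of the complement of A₁∪…∪A_9.
By inclusion–exclusion this is Σ_{j=0}^{9} (−1)^j C(9,j)·(9−j)!.
Computing: 362880 − 362880 + 181440 − 60480 + 15120 − 3024 + 504 − 72 + 9 − 1 = 133496.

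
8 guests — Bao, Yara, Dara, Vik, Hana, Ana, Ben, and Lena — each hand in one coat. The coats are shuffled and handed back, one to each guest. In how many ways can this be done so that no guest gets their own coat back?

Count assignments avoiding every fixed point. For any j of the 8 guests fixed to their own coat, the other 8−j can be arranged in (8−j)! ways.
By inclusion–exclusion this is Σ_{j=0}^{8} (−1)^j C(8,j)·(8−j)!.
Computing: 40320 − 40320 + 20160 − 6720 + 1680 − 336 + 56 − 8 + 1 = 14833.

14833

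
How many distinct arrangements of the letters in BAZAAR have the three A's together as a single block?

24

Treat the 3 copies of A as a single block. The multiset to arrange is then {AAA, B, R, Z}, 4 items in all.
All 4 items are distinct, so there are (4)! = 24 arrangements.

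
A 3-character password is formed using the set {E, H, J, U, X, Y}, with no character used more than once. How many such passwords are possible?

120

Choose and order 3 of the 6 symbols: the first character has 6 options, the next 5, then 4.
6 × 5 × 4 = 120.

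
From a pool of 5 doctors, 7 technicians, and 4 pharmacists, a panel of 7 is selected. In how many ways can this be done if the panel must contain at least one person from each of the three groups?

10283

With no constraint there are C(16,7) = 11440 possible selections.
Subtract selections that omit an entire group: no doctors → C(11,7) = 330; no technicians → C(9,7) = 36; no pharmacists → C(12,7) = 792.
Add back selections omitting two groups (i.e. drawn from a single group): C(5,7) + C(7,7) + C(4,7) = 1.
By inclusion–exclusion: 11440 − 1158 + 1 = 10283.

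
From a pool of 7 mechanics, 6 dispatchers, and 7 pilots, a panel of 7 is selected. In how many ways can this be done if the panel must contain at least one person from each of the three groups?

With no constraint there are C(20,7) = 77520 possible selections.
Subtract selections that omit an entire group: no mechanics → C(13,7) = 1716; no dispatchers → C(14,7) = 3432; no pilots → C(13,7) = 1716.
Add back selections omitting two groups (i.e. drawn from a single group): C(7,7) + C(6,7) + C(7,7) = 2.
By inclusion–exclusion: 77520 − 6864 + 2 = 70658.

70658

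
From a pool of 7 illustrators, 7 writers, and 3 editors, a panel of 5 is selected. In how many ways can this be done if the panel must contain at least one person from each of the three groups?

Total 5-person selections from all 17: C(17,5) = 6188.
Selections missing a whole group: no illustrators → C(10,5) = 252; no writers → C(10,5) = 252; no editors → C(14,5) = 2002.
Add back selections omitting two groups (i.e. drawn from a single group): C(7,5) + C(7,5) + C(3,5) = 42.
By inclusion–exclusion: 6188 − 2506 + 42 = 3724.

3724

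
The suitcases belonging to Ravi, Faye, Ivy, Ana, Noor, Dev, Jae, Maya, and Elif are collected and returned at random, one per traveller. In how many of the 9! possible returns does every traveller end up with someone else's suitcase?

133496

This is the derangement count D_9: permutations of 9 items with no fixed point.
By inclusion–exclusion this is Σ_{j=0}^{9} (−1)^j C(9,j)·(9−j)!.
Computing: 362880 − 362880 + 181440 − 60480 + 15120 − 3024 + 504 − 72 + 9 − 1 = 133496.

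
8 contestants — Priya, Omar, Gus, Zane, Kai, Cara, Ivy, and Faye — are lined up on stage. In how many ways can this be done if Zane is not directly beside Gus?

Of the 8! = 40320 arrangements, those with Zane and Gus adjacent number 2 × 7! = 10080 (treat the pair as a block with 2 internal orders).
Complementary counting: 40320 − 10080 = 30240.

30240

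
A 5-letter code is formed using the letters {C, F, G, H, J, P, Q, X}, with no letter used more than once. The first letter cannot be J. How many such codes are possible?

The first letter has 8−1 = 7 choices (anything except J).
The remaining 4 letters are filled from the other 7 symbols without repetition: 7 × 6 × 5 × 4 = 840.
Total: 7 × 840 = 5880.

5880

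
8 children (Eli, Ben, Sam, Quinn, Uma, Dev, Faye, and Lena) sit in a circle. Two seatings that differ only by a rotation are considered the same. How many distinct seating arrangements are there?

5040

Around a circle, 8 distinct people have 8!/8 = (7)! = 5040 rotationally distinct seatings.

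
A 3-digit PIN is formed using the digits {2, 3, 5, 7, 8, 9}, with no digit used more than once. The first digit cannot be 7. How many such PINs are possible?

100

The first digit has 6−1 = 5 choices (anything except 7).
The remaining 2 digits are filled from the other 5 symbols without repetition: 5 × 4 = 20.
Total: 5 × 20 = 100.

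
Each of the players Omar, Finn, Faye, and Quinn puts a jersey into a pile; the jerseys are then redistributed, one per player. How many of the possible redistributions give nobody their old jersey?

9

Count assignments avoiding every fixed point. For any j of the 4 players fixed to their old jersey, the other 4−j can be arranged in (4−j)! ways.
By inclusion–exclusion this is Σ_{j=0}^{4} (−1)^j C(4,j)·(4−j)!.
Computing: 24 − 24 + 12 − 4 + 1 = 9.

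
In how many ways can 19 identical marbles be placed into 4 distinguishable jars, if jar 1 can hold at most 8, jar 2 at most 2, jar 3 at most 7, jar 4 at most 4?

Ignoring the caps, the number of non-negative solutions to x_1+…+x_4 = 19 is C(22,3) = 1540.
Subtract solutions that violate a single cap (substitute x_i' = x_i − (cap_i+1)): x_1 ≥ 9 gives C(13,3) = 286; x_2 ≥ 3 gives C(19,3) = 969; x_3 ≥ 8 gives C(14,3) = 364; x_4 ≥ 5 gives C(17,3) = 680. Together 2299.
Add back pairs where two caps are both exceeded: 120 + 10 + 56 + 165 + 364 + 84 = 799.
Subtract triples: 0 + 10 + 0 + 20 = 30.
By inclusion–exclusion the count is 1540 − 2299 + 799 − 30 = 10.

10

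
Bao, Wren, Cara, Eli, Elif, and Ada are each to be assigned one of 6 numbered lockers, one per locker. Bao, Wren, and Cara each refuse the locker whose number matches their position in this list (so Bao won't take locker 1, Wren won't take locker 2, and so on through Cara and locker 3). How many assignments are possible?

426

Let Aᵢ (for i ∈ {1, 2, 3}) be the placements that put person i in their forbidden locker. Any j of these fix j positions, leaving (6−j)! ways to fill the rest, and there are C(3,j) ways to pick which j.
By inclusion–exclusion, the number of valid placements is Σ_{j=0}^{3} (−1)^j C(3,j)·(6−j)!.
Computing: 720 − 360 + 72 − 6 = 426.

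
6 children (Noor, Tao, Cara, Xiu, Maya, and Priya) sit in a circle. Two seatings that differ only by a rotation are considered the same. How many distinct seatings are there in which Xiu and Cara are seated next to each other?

Treat {Xiu, Cara} as one unit (2 internal orders) and seat the resulting 5 units around the table: (4)! circular arrangements.
So 2 × (4)! = 2 × 24 = 48.

48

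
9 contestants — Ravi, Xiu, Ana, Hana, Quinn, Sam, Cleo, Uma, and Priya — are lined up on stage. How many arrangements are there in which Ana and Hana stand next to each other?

Place the 7 others and the Ana-Hana pair as 8 objects in a line; the pair has 2 internal arrangements.
That gives 2 × 8! = 2 × 40320 = 80640.

80640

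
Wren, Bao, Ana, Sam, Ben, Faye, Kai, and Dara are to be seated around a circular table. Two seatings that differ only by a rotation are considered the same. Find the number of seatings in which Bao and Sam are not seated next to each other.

All circular seatings of 8 people number (7)! = 5040.
Those with Bao next to Sam: fuse the pair into one unit and seat 7 units around a circle — 2·(6)! = 1440.
Subtracting, 5040 − 1440 = 3600.

3600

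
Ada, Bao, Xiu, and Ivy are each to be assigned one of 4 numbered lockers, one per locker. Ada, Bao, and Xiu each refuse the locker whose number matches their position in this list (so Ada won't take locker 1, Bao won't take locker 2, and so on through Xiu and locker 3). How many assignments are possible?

11

Let Aᵢ (for i ∈ {1, 2, 3}) be the placements that put person i in their forbidden locker. Any j of these fix j positions, leaving (4−j)! ways to fill the rest, and there are C(3,j) ways to pick which j.
By inclusion–exclusion, the number of valid placements is Σ_{j=0}^{3} (−1)^j C(3,j)·(4−j)!.
Computing: 24 − 18 + 6 − 1 = 11.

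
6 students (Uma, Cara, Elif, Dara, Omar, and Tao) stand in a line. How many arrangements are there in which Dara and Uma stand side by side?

Place the 4 others and the Dara-Uma pair as 5 objects in a line; the pair has 2 internal arrangements.
That gives 2 × 5! = 2 × 120 = 240.

240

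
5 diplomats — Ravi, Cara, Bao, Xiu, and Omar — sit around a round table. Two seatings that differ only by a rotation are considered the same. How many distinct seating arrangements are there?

Fix one person's seat to break rotational symmetry; the remaining 4 people can be arranged in (4)! = 24 ways.

24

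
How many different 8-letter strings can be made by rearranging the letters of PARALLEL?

The 8 letters of PARALLEL have repeats: A appearing twice and L appearing 3 times.
Dividing 8! = 40320 by 3!·2! = 12 for the repeated letters gives 3360.

3360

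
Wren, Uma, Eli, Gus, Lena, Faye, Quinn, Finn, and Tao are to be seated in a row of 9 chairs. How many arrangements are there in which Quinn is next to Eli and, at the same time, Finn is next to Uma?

Treat {Quinn,Eli} as one block (2 orders) and {Finn,Uma} as another (2 orders).
That leaves 7 units to arrange: 2 × 2 × 7! = 4 × 5040 = 20160.

20160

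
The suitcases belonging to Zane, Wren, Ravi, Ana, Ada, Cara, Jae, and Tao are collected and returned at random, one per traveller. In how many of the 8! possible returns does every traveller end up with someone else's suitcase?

14833

This is the derangement count D_8: permutations of 8 items with no fixed point.
By inclusion–exclusion this is Σ_{j=0}^{8} (−1)^j C(8,j)·(8−j)!.
Computing: 40320 − 40320 + 20160 − 6720 + 1680 − 336 + 56 − 8 + 1 = 14833.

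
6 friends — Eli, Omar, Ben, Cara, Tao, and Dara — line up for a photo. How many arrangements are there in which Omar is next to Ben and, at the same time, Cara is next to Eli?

Treat {Omar,Ben} as one block (2 orders) and {Cara,Eli} as another (2 orders).
That leaves 4 units to arrange: 2 × 2 × 4! = 4 × 24 = 96.

96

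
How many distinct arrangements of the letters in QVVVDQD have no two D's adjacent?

There are 7!/(3!·2!·2!) = 210 arrangements of QVVVDQD in total.
If the two D's are adjacent, glue them into one block, leaving 6 items to arrange: (6)!/(3!·2!) = 60 ways.
Hence 210 − 60 = 150.

150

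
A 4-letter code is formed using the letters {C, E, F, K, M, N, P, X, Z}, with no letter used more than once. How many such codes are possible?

Choose and order 4 of the 9 symbols: the first letter has 9 options, the next 8, then 7, 6.
9 × 8 × 7 × 6 = 3024.

3024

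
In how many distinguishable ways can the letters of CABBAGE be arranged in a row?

The 7 letters of CABBAGE have repeats: A appearing twice and B appearing twice.
Dividing 7! = 5040 by 2!·2! = 4 for the repeated letters gives 1260.

1260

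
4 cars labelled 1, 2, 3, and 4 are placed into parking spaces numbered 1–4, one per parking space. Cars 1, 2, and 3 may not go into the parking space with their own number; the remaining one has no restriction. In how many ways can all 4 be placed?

Let Aᵢ (for i ∈ {1, 2, 3}) be the placements that put car i in its forbidden parking space. Any j of these fix j positions, leaving (4−j)! ways to fill the rest, and there are C(3,j) ways to pick which j.
By inclusion–exclusion, the number of valid placements is Σ_{j=0}^{3} (−1)^j C(3,j)·(4−j)!.
Computing: 24 − 18 + 6 − 1 = 11.

11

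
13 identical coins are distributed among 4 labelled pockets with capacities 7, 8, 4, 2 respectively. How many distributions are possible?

Without the upper bounds there are C(16,3) = 560 ways to split 13 among 4 pockets.
Subtract solutions that violate a single cap (substitute x_i' = x_i − (cap_i+1)): x_1 ≥ 8 gives C(8,3) = 56; x_2 ≥ 9 gives C(7,3) = 35; x_3 ≥ 5 gives C(11,3) = 165; x_4 ≥ 3 gives C(13,3) = 286. Together 542.
Add back pairs where two caps are both exceeded: 0 + 1 + 10 + 0 + 4 + 56 = 71.
By inclusion–exclusion the count is 560 − 542 + 71 = 89.

89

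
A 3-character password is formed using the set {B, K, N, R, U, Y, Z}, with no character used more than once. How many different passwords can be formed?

This is a permutation of 3 out of 7: P(7,3) = 7!/4!.
7 × 6 × 5 = 210.

210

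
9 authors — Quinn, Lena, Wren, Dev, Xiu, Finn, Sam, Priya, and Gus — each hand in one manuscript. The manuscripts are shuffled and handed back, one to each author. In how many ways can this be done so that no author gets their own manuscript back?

133496

This is the derangement count D_9: permutations of 9 items with no fixed point.
By inclusion–exclusion this is Σ_{j=0}^{9} (−1)^j C(9,j)·(9−j)!.
Computing: 362880 − 362880 + 181440 − 60480 + 15120 − 3024 + 504 − 72 + 9 − 1 = 133496.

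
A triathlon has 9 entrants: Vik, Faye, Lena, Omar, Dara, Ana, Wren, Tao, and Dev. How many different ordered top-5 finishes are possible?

15120

There are 9 choices for 1st place, 8 for 2nd, and so on down to 5 for position 5.
That gives 9 × 8 × 7 × 6 × 5 = 15120.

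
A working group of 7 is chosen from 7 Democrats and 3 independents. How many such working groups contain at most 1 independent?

22

Split by how many independents are chosen (0 through 1).
Sum: C(3,0)·C(7,7) + C(3,1)·C(7,6) = 1 + 21 = 22.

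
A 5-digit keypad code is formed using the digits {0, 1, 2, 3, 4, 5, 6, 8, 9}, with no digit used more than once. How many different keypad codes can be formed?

15120

This is a permutation of 5 out of 9: P(9,5) = 9!/4!.
9 × 8 × 7 × 6 × 5 = 15120.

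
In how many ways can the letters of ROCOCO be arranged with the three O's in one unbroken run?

12

Treat the 3 copies of O as a single block. The multiset to arrange is then {OOO, C, C, R}, 4 items in all.
That gives (4)!/(2!) = 12 arrangements.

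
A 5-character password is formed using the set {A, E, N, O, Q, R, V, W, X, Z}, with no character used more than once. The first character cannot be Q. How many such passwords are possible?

27216

The first character has 10−1 = 9 choices (anything except Q).
The remaining 4 characters are filled from the other 9 symbols without repetition: 9 × 8 × 7 × 6 = 3024.
Total: 9 × 3024 = 27216.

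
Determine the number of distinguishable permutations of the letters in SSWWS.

10

SSWWS has 5 letters with S appearing 3 times and W appearing twice.
Dividing 5! = 120 by 3!·2! = 12 for the repeated letters gives 10.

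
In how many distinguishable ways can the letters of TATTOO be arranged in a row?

60

Letter multiplicities in TATTOO: A×1, O×2, T×3.
So there are 6! / (3!·2!) = 60 distinguishable arrangements.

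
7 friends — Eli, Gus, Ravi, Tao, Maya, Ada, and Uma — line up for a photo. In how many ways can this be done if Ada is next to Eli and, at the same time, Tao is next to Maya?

Treat {Ada,Eli} as one block (2 orders) and {Tao,Maya} as another (2 orders).
That leaves 5 units to arrange: 2 × 2 × 5! = 4 × 120 = 480.

480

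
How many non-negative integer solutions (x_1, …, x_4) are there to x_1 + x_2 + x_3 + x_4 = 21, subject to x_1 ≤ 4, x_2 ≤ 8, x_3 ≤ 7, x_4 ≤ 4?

By stars and bars, unrestricted non-negative solutions to x_1+…+x_4 = 21 number C(21+3,3) = 2024.
Subtract solutions that violate a single cap (substitute x_i' = x_i − (cap_i+1)): x_1 ≥ 5 gives C(19,3) = 969; x_2 ≥ 9 gives C(15,3) = 455; x_3 ≥ 8 gives C(16,3) = 560; x_4 ≥ 5 gives C(19,3) = 969. Together 2953.
Add back pairs where two caps are both exceeded: 120 + 165 + 364 + 35 + 120 + 165 = 969.
Subtract triples: 0 + 10 + 20 + 0 = 30.
By inclusion–exclusion the count is 2024 − 2953 + 969 − 30 = 10.

10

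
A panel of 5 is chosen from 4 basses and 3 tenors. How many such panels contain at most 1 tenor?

Split by how many tenors are chosen (0 through 1).
Sum: C(3,0)·C(4,5) + C(3,1)·C(4,4) = 0 + 3 = 3.

3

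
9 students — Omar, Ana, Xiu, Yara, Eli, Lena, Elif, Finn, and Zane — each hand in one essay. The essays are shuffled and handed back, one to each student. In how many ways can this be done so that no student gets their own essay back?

133496

This is the derangement count D_9: permutations of 9 items with no fixed point.
By inclusion–exclusion this is Σ_{j=0}^{9} (−1)^j C(9,j)·(9−j)!.
Computing: 362880 − 362880 + 181440 − 60480 + 15120 − 3024 + 504 − 72 + 9 − 1 = 133496.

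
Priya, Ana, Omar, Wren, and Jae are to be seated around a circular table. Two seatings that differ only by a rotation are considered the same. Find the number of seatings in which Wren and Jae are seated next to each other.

12

Glue Wren and Jae into a block (2 internal orders). Seating 4 units around a circle gives (3)! arrangements.
So 2 × (3)! = 2 × 6 = 12.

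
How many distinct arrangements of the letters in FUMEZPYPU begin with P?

With the first slot taken by P, it remains to arrange the other 8 letters (FUMEZYPU).
Those 8 letters have U appearing twice, giving (8)!/(2!) = 20160.

20160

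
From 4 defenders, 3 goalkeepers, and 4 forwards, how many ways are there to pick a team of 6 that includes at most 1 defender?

Split by how many defenders are chosen (0 through 1).
Sum: C(4,0)·C(7,6) + C(4,1)·C(7,5) = 7 + 84 = 91.

91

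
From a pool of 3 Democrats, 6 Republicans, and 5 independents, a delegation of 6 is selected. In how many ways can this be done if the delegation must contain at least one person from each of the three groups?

With no constraint there are C(14,6) = 3003 possible selections.
Selections missing a whole group: no Democrats → C(11,6) = 462; no Republicans → C(8,6) = 28; no independents → C(9,6) = 84.
Add back selections omitting two groups (i.e. drawn from a single group): C(3,6) + C(6,6) + C(5,6) = 1.
By inclusion–exclusion: 3003 − 574 + 1 = 2430.

2430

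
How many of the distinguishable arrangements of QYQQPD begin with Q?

Fix Q in the first position and arrange the remaining 5 letters.
Those 5 letters have Q appearing twice, giving (5)!/(2!) = 60.

60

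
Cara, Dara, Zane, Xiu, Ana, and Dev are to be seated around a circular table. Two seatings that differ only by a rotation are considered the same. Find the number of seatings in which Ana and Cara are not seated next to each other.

72

Without the restriction there are (5)! = 120 seatings.
Those with Ana next to Cara: fuse the pair into one unit and seat 5 units around a circle — 2·(4)! = 48.
Subtracting, 120 − 48 = 72.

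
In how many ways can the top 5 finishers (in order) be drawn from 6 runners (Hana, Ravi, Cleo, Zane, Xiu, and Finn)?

This is an ordered selection of 5 from 6: P(6,5).
That gives 6 × 5 × 4 × 3 × 2 = 720.

720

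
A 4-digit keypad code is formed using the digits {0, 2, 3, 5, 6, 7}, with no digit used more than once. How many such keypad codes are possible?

This is a permutation of 4 out of 6: P(6,4) = 6!/2!.
6 × 5 × 4 × 3 = 360.

360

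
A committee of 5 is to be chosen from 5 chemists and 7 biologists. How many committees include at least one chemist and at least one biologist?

770

Unrestricted: C(12,5) = 792 ways to pick any 5 of the 12.
Selections missing a whole group: no chemists → C(7,5) = 21; no biologists → C(5,5) = 1.
Both groups omitted at once is impossible, so 792 − 22 = 770.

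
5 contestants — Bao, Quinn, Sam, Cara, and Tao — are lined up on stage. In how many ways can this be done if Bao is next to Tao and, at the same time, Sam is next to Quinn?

Treat {Bao,Tao} as one block (2 orders) and {Sam,Quinn} as another (2 orders).
That leaves 3 units to arrange: 2 × 2 × 3! = 4 × 6 = 24.

24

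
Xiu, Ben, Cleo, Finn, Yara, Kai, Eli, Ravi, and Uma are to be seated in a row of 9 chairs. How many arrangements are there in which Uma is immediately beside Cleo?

80640

Glue Uma and Cleo into one block (2 internal orders), leaving 8 units to arrange in a row.
So the count is 2·(8)! = 80640.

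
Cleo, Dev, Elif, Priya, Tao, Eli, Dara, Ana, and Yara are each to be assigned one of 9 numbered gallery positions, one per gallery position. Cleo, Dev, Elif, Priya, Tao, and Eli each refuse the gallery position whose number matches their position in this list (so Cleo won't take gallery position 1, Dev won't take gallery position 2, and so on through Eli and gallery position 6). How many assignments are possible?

Let Aᵢ (for 1 ≤ i ≤ 6) be the placements that put person i in their forbidden gallery position. Any j of these fix j positions, leaving (9−j)! ways to fill the rest, and there are C(6,j) ways to pick which j.
By inclusion–exclusion, the number of valid placements is Σ_{j=0}^{6} (−1)^j C(6,j)·(9−j)!.
Computing: 362880 − 241920 + 75600 − 14400 + 1800 − 144 + 6 = 183822.

183822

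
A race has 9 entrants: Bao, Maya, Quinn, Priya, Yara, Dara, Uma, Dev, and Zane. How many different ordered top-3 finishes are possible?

There are 9 choices for 1st place, 8 for 2nd, and 7 for 3rd.
That gives 9 × 8 × 7 = 504.

504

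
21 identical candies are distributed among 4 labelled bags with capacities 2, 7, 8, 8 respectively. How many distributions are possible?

31

Ignoring the caps, the number of non-negative solutions to x_1+…+x_4 = 21 is C(24,3) = 2024.
Subtract solutions that violate a single cap (substitute x_i' = x_i − (cap_i+1)): x_1 ≥ 3 gives C(21,3) = 1330; x_2 ≥ 8 gives C(16,3) = 560; x_3 ≥ 9 gives C(15,3) = 455; x_4 ≥ 9 gives C(15,3) = 455. Together 2800.
Add back pairs where two caps are both exceeded: 286 + 220 + 220 + 35 + 35 + 20 = 816.
Subtract triples: 4 + 4 + 1 + 0 = 9.
By inclusion–exclusion the count is 2024 − 2800 + 816 − 9 = 31.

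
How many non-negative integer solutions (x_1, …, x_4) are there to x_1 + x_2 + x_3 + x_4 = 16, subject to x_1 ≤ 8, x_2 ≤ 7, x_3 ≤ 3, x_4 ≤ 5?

96

Without the upper bounds there are C(19,3) = 969 ways to split 16 among 4 variables.
Subtract solutions that violate a single cap (substitute x_i' = x_i − (cap_i+1)): x_1 ≥ 9 gives C(10,3) = 120; x_2 ≥ 8 gives C(11,3) = 165; x_3 ≥ 4 gives C(15,3) = 455; x_4 ≥ 6 gives C(13,3) = 286. Together 1026.
Add back pairs where two caps are both exceeded: 0 + 20 + 4 + 35 + 10 + 84 = 153.
By inclusion–exclusion the count is 969 − 1026 + 153 = 96.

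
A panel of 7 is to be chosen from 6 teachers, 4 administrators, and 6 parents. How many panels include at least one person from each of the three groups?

Unrestricted: C(16,7) = 11440 ways to pick any 7 of the 16.
Selections missing a whole group: no teachers → C(10,7) = 120; no administrators → C(12,7) = 792; no parents → C(10,7) = 120.
Add back selections omitting two groups (i.e. drawn from a single group): C(6,7) + C(4,7) + C(6,7) = 0.
By inclusion–exclusion: 11440 − 1032 + 0 = 10408.

10408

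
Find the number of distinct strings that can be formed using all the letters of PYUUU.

20

Letter multiplicities in PYUUU: P×1, U×3, Y×1.
So there are 5! / (3!) = 20 distinguishable arrangements.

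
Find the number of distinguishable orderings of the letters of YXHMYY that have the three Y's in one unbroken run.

Treat the 3 copies of Y as a single block. The multiset to arrange is then {YYY, H, M, X}, 4 items in all.
All 4 items are distinct, so there are (4)! = 24 arrangements.

24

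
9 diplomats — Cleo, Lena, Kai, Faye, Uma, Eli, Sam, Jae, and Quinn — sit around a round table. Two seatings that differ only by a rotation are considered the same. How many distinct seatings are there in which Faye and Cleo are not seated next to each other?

All circular seatings of 9 people number (8)! = 40320.
Seatings with Faye beside Cleo: treat them as a block with 2 internal orders, giving 2 × (7)! = 10080.
Subtracting, 40320 − 10080 = 30240.

30240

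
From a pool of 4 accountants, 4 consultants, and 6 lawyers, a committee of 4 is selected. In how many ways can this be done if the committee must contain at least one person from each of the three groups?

528

With no constraint there are C(14,4) = 1001 possible selections.
Selections missing a whole group: no accountants → C(10,4) = 210; no consultants → C(10,4) = 210; no lawyers → C(8,4) = 70.
Add back selections omitting two groups (i.e. drawn from a single group): C(4,4) + C(4,4) + C(6,4) = 17.
By inclusion–exclusion: 1001 − 490 + 17 = 528.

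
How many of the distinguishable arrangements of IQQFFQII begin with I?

210

With the first slot taken by I, it remains to arrange the other 7 letters (QQFFQII).
Those 7 letters have F appearing twice, I appearing twice, and Q appearing 3 times, giving (7)!/(3!·2!·2!) = 210.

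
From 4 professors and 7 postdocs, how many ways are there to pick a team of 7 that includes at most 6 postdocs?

Split by how many postdocs are chosen (0 through 6).
Sum: C(7,0)·C(4,7) + C(7,1)·C(4,6) + C(7,2)·C(4,5) + C(7,3)·C(4,4) + C(7,4)·C(4,3) + C(7,5)·C(4,2) + C(7,6)·C(4,1) = 0 + 0 + 0 + 35 + 140 + 126 + 28 = 329.

329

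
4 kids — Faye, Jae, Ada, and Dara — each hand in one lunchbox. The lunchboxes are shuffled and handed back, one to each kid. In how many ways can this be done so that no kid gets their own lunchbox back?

9

This is the derangement count D_4: permutations of 4 items with no fixed point.
By inclusion–exclusion this is Σ_{j=0}^{4} (−1)^j C(4,j)·(4−j)!.
Computing: 24 − 24 + 12 − 4 + 1 = 9.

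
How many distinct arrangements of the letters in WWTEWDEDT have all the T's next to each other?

1680

Treat the 2 copies of T as a single block. The multiset to arrange is then {TT, D, D, E, E, W, W, W}, 8 items in all.
That gives (8)!/(3!·2!·2!) = 1680 arrangements.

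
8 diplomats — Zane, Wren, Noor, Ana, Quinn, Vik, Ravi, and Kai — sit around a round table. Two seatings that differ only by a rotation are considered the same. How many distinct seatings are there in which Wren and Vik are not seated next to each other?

3600

Without the restriction there are (7)! = 5040 seatings.
Seatings with Wren beside Vik: treat them as a block with 2 internal orders, giving 2 × (6)! = 1440.
Subtracting, 5040 − 1440 = 3600.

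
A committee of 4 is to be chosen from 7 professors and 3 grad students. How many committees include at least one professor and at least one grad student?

Unrestricted: C(10,4) = 210 ways to pick any 4 of the 10.
Selections missing a whole group: no professors → C(3,4) = 0; no grad students → C(7,4) = 35.
Both groups omitted at once is impossible, so 210 − 35 = 175.

175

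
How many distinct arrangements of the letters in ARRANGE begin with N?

180

With the first slot taken by N, it remains to arrange the other 6 letters (ARRAGE).
Those 6 letters have A appearing twice and R appearing twice, giving (6)!/(2!·2!) = 180.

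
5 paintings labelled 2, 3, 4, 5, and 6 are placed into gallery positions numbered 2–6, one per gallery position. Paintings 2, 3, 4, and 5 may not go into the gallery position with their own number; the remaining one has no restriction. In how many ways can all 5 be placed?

53

Let Aᵢ (for 2 ≤ i ≤ 5) be the placements that put painting i in its forbidden gallery position. Any j of these fix j positions, leaving (5−j)! ways to fill the rest, and there are C(4,j) ways to pick which j.
By inclusion–exclusion, the number of valid placements is Σ_{j=0}^{4} (−1)^j C(4,j)·(5−j)!.
Computing: 120 − 96 + 36 − 8 + 1 = 53.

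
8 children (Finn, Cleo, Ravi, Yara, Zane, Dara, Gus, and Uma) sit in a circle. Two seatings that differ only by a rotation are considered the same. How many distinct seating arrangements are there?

5040

Fix one person's seat to break rotational symmetry; the remaining 7 people can be arranged in (7)! = 5040 ways.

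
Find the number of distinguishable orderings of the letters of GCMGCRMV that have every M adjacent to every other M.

Treat the 2 copies of M as a single block. The multiset to arrange is then {MM, C, C, G, G, R, V}, 7 items in all.
That gives (7)!/(2!·2!) = 1260 arrangements.

1260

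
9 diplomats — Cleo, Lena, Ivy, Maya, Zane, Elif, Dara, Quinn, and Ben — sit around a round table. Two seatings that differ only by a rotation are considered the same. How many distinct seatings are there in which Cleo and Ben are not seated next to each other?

30240

Without the restriction there are (8)! = 40320 seatings.
Seatings with Cleo beside Ben: treat them as a block with 2 internal orders, giving 2 × (7)! = 10080.
Subtracting, 40320 − 10080 = 30240.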